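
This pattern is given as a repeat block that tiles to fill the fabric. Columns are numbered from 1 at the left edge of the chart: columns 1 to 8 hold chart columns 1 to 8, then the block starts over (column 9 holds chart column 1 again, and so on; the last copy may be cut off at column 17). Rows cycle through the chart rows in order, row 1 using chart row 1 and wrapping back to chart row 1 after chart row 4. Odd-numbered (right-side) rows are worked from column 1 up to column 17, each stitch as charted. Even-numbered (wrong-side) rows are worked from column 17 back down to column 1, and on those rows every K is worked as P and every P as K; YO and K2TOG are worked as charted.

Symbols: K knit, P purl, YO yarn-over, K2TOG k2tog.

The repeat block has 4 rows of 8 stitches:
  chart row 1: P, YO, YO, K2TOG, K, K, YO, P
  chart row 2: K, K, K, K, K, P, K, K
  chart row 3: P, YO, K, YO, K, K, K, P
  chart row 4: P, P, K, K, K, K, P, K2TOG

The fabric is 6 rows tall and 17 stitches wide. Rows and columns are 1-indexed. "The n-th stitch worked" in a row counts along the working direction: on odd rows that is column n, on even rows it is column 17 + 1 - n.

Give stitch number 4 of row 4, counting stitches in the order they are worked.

Stitch:
P

Derivation:
For row 4: chart row = ((4-1) mod 4) + 1 = 4; this is a WS (even) row.
Chart row 4 tiled across columns 1-17: P P K K K K P K2TOG P P K K K K P K2TOG P
WS row: flip the tiled sequence (start at column 17) and apply K<->P; YO and K2TOG stay.
Row 4 as worked: K K2TOG K P P P P K K K2TOG K P P P P K K
Counting 4 along the worked row gives P.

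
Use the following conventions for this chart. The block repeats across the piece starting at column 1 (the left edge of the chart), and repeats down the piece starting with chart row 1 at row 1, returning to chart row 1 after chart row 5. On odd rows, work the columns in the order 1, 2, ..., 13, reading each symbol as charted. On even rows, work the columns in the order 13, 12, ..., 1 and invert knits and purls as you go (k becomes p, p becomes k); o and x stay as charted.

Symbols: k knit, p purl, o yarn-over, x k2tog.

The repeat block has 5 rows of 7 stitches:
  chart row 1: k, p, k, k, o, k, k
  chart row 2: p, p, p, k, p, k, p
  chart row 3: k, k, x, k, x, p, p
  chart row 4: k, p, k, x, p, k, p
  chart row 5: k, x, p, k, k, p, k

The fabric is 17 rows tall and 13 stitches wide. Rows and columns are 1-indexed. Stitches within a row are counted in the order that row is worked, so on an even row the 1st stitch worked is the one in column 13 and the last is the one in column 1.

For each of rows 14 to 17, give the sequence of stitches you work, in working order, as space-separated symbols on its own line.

Row 14: chart row 4, WS - tiled (columns 1-13): k p k x p k p k p k x p k; work from column 13 back to 1 with k<->p swapped.
Row 15: chart row 5, RS - tile across columns 1-13 and work as-is.
Row 16: chart row 1, WS - tiled (columns 1-13): k p k k o k k k p k k o k; work from column 13 back to 1 with k<->p swapped.
Row 17: chart row 2, RS - tile across columns 1-13 and work as-is.

Rows as worked:
p k x p k p k p k x p k p
k x p k k p k k x p k k p
p o p p k p p p o p p k p
p p p k p k p p p p k p k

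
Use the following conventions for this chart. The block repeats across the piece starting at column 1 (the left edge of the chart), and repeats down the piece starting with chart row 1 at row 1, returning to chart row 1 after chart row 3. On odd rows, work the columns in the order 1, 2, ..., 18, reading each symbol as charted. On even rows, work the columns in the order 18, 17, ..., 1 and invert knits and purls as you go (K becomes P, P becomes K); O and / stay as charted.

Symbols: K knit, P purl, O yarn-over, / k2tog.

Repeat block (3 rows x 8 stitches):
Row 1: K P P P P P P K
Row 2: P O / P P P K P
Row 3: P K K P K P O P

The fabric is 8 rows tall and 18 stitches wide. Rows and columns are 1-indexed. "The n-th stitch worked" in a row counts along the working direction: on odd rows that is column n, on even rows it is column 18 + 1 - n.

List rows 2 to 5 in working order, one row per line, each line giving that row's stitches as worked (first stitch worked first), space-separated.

Rows as worked:
O K K P K K K / O K K P K K K / O K
P K K P K P O P P K K P K P O P P K
K P P K K K K K K P P K K K K K K P
P O / P P P K P P O / P P P K P P O

Derivation:
Row 2: chart row 2, WS - tiled (columns 1-18): P O / P P P K P P O / P P P K P P O; work from column 18 back to 1 with K<->P swapped.
Row 3: chart row 3, RS - tile across columns 1-18 and work as-is.
Row 4: chart row 1, WS - tiled (columns 1-18): K P P P P P P K K P P P P P P K K P; work from column 18 back to 1 with K<->P swapped.
Row 5: chart row 2, RS - tile across columns 1-18 and work as-is.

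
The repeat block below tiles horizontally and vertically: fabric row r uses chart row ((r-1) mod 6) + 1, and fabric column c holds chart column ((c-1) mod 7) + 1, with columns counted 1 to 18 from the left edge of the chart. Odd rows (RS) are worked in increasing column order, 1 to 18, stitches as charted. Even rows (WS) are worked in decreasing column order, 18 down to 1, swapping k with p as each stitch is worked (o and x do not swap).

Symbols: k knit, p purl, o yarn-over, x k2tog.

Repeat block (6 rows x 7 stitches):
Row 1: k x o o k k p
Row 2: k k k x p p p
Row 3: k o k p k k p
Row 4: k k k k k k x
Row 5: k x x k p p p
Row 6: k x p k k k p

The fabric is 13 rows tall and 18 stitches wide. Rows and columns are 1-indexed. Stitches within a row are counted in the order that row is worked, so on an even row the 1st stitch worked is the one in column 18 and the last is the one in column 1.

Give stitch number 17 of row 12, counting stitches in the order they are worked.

For row 12: chart row = ((12-1) mod 6) + 1 = 6; this is a WS (even) row.
Chart row 6 tiled across columns 1-18: k x p k k k p k x p k k k p k x p k
Wrong side: read the tiled row from column 18 down to 1 and exchange k with p (leave o, x).
Row 12 as worked: p k x p k p p p k x p k p p p k x p
Stitch 17 in working order -> x

Result:
x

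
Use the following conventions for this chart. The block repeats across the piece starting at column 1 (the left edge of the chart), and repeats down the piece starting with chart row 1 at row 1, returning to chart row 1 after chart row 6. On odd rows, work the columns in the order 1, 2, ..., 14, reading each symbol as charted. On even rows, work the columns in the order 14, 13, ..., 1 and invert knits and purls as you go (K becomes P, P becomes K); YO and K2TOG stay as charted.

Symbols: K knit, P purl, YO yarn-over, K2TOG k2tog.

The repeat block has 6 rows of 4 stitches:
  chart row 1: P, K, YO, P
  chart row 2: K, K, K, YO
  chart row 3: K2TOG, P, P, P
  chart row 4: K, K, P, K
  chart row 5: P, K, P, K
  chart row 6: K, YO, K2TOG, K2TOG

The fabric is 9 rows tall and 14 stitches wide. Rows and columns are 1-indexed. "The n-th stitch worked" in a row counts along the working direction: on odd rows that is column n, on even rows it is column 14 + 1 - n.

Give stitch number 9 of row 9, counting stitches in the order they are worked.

== STITCH ==
K2TOG

Derivation:
For row 9: chart row = ((9-1) mod 6) + 1 = 3; this is a RS (odd) row.
Chart row 3 tiled across columns 1-14: K2TOG P P P K2TOG P P P K2TOG P P P K2TOG P
RS: work column 1 to column 14, symbols as charted — the tiled row is the row as worked.
The 9th stitch worked is K2TOG.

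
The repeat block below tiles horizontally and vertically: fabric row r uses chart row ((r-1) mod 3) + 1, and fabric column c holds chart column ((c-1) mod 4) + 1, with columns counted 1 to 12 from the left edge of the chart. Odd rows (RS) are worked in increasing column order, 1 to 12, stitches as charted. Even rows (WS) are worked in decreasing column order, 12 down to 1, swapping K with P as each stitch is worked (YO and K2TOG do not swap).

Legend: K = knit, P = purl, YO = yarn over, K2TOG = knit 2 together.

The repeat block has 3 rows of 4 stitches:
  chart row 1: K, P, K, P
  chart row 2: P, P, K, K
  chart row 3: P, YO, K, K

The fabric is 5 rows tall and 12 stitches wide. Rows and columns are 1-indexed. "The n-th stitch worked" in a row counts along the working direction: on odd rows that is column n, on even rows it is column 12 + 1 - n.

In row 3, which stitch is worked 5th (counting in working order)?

== STITCH ==
P

Derivation:
Row 3 uses chart row ((3-1) mod 3)+1 = 3. Row 3 is odd, so RS.
Chart row 3 tiled across columns 1-12: P YO K K P YO K K P YO K K
RS row: no reversal, no swap; stitch n worked = column n.
The 5th stitch worked is P.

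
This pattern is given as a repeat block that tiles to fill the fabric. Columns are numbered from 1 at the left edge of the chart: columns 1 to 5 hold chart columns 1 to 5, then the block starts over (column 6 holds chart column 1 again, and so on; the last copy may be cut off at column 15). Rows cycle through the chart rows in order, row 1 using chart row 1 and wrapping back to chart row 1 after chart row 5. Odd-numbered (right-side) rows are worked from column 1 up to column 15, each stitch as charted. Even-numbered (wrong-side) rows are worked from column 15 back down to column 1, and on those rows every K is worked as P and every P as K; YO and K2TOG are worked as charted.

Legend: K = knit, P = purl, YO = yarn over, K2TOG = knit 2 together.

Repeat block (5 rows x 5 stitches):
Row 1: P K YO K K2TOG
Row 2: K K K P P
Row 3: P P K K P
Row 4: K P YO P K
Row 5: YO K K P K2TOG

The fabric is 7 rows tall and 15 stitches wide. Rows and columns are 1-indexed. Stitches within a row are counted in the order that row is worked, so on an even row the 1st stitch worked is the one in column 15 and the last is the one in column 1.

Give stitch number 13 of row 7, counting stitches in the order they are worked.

== STITCH ==
K

Derivation:
For row 7: chart row = ((7-1) mod 5) + 1 = 2; this is a RS (odd) row.
Chart row 2 tiled across columns 1-15: K K K P P K K K P P K K K P P
RS row: no reversal, no swap; stitch n worked = column n.
Stitch 13 in working order -> K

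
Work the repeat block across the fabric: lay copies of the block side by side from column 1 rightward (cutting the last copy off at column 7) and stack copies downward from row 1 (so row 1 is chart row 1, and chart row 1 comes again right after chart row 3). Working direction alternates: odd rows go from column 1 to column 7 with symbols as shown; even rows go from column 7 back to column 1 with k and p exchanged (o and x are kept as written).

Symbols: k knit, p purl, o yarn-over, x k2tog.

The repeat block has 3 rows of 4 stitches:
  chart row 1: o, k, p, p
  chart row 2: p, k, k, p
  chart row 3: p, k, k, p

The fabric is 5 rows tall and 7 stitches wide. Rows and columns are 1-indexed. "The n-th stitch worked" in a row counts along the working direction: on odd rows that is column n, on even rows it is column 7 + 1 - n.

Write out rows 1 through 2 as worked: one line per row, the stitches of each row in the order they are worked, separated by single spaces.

== ROWS AS WORKED ==
o k p p o k p
p p k k p p k

Derivation:
Row 1: chart row 1, RS - tile across columns 1-7 and work as-is.
Row 2: chart row 2, WS - tiled (columns 1-7): p k k p p k k; work from column 7 back to 1 with k<->p swapped.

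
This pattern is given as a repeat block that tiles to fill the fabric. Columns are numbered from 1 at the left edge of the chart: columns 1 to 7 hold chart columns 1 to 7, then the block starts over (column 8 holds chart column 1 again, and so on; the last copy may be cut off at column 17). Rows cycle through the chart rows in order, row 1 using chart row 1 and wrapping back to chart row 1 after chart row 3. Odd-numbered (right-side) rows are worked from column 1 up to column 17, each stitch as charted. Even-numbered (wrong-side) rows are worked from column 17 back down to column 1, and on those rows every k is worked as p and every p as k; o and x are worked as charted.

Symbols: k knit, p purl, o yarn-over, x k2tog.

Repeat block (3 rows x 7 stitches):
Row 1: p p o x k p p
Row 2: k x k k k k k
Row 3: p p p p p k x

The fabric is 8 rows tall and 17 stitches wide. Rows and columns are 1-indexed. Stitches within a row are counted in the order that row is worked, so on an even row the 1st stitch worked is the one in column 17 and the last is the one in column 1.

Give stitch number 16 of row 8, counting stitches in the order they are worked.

Row 8 uses chart row ((8-1) mod 3)+1 = 2. Row 8 is even, so WS.
Chart row 2 tiled across columns 1-17: k x k k k k k k x k k k k k k x k
Wrong side: read the tiled row from column 17 down to 1 and exchange k with p (leave o, x).
Row 8 as worked: p x p p p p p p x p p p p p p x p
The 16th stitch worked is x.

Result:
x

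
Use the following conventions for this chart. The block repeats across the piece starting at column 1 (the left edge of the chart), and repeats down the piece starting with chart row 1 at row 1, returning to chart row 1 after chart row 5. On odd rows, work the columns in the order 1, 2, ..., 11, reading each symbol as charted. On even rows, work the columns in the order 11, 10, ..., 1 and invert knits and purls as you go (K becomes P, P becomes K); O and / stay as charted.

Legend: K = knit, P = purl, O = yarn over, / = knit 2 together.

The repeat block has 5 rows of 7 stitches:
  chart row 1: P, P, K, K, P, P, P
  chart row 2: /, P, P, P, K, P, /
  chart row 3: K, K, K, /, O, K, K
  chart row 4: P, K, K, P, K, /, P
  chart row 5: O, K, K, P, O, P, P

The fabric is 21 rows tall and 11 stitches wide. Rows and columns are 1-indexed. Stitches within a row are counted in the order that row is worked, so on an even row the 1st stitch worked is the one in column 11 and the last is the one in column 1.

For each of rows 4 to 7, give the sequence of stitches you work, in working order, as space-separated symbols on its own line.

Row 4: chart row 4, WS - tiled (columns 1-11): P K K P K / P P K K P; work from column 11 back to 1 with K<->P swapped.
Row 5: chart row 5, RS - tile across columns 1-11 and work as-is.
Row 6: chart row 1, WS - tiled (columns 1-11): P P K K P P P P P K K; work from column 11 back to 1 with K<->P swapped.
Row 7: chart row 2, RS - tile across columns 1-11 and work as-is.

Result:
K P P K K / P K P P K
O K K P O P P O K K P
P P K K K K K P P K K
/ P P P K P / / P P P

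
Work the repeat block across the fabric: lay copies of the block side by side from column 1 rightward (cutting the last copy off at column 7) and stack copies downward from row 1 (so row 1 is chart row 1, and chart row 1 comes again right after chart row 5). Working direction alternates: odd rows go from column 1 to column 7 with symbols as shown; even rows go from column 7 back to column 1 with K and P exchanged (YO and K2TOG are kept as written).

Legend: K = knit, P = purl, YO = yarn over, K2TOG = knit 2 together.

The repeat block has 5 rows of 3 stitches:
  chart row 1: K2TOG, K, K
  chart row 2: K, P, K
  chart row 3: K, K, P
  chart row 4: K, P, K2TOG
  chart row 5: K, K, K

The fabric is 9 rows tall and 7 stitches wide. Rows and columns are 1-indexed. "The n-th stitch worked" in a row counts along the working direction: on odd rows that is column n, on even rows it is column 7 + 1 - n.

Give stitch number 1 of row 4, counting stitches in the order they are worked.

Row 4: (4-1) mod 5 = 3, so use chart row 4. Even row -> WS.
Chart row 4 tiled across columns 1-7: K P K2TOG K P K2TOG K
WS row: flip the tiled sequence (start at column 7) and apply K<->P; YO and K2TOG stay.
Row 4 as worked: P K2TOG K P K2TOG K P
Stitch 1 in working order -> P

Result:
P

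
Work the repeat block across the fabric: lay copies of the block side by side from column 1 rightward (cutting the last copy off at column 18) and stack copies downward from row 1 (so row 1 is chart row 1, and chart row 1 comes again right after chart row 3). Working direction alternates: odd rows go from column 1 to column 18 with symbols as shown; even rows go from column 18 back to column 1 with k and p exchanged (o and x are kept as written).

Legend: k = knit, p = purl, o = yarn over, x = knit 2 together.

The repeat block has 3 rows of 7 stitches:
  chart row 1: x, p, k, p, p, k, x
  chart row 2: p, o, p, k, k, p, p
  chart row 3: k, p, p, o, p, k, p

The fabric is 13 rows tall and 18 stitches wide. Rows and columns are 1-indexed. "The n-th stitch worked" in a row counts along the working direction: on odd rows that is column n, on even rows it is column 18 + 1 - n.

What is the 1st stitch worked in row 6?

Result:
o

Derivation:
For row 6: chart row = ((6-1) mod 3) + 1 = 3; this is a WS (even) row.
Chart row 3 tiled across columns 1-18: k p p o p k p k p p o p k p k p p o
Wrong side: read the tiled row from column 18 down to 1 and exchange k with p (leave o, x).
Row 6 as worked: o k k p k p k o k k p k p k o k k p
Stitch 1 in working order -> o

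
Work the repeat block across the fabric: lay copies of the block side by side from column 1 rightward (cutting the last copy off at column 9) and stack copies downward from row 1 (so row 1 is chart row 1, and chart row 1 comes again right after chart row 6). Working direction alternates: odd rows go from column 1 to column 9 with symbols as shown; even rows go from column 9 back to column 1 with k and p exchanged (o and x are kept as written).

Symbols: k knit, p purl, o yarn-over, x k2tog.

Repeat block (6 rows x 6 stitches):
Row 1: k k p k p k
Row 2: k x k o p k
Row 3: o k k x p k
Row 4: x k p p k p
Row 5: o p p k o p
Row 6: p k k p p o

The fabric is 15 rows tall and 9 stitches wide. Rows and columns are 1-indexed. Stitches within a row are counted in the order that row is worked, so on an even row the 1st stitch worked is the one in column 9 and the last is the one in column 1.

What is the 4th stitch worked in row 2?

== STITCH ==
p

Derivation:
Row 2: (2-1) mod 6 = 1, so use chart row 2. Even row -> WS.
Chart row 2 tiled across columns 1-9: k x k o p k k x k
WS: work from column 9 back to column 1 (reverse the tiled row), swapping k<->p (o and x unchanged).
Row 2 as worked: p x p p k o p x p
The 4th stitch worked is p.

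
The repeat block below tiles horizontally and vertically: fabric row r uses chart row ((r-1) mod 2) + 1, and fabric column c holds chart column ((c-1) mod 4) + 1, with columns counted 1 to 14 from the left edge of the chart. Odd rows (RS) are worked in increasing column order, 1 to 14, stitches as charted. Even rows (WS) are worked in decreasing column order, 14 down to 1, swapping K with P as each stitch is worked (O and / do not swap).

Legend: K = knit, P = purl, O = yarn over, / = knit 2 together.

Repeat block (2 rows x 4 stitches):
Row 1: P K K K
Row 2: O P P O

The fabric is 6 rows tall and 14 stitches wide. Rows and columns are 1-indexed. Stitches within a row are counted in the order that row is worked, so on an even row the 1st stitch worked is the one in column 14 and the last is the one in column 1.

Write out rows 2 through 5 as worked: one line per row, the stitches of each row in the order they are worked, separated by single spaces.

Row 2: chart row 2, WS - tiled (columns 1-14): O P P O O P P O O P P O O P; work from column 14 back to 1 with K<->P swapped.
Row 3: chart row 1, RS - tile across columns 1-14 and work as-is.
Row 4: chart row 2, WS - tiled (columns 1-14): O P P O O P P O O P P O O P; work from column 14 back to 1 with K<->P swapped.
Row 5: chart row 1, RS - tile across columns 1-14 and work as-is.

Result:
K O O K K O O K K O O K K O
P K K K P K K K P K K K P K
K O O K K O O K K O O K K O
P K K K P K K K P K K K P K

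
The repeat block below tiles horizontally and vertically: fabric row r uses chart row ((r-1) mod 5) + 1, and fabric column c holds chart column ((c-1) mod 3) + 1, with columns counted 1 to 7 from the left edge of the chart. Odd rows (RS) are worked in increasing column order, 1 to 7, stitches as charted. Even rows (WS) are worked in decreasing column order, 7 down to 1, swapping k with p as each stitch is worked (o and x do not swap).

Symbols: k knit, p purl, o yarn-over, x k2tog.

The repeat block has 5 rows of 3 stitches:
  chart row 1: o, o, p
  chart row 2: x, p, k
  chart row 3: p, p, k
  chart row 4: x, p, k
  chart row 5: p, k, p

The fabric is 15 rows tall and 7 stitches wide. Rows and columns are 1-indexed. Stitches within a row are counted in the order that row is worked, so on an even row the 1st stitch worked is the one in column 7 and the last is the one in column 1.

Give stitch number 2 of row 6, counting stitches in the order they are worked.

For row 6: chart row = ((6-1) mod 5) + 1 = 1; this is a WS (even) row.
Chart row 1 tiled across columns 1-7: o o p o o p o
Wrong side: read the tiled row from column 7 down to 1 and exchange k with p (leave o, x).
Row 6 as worked: o k o o k o o
Counting 2 along the worked row gives k.

== STITCH ==
k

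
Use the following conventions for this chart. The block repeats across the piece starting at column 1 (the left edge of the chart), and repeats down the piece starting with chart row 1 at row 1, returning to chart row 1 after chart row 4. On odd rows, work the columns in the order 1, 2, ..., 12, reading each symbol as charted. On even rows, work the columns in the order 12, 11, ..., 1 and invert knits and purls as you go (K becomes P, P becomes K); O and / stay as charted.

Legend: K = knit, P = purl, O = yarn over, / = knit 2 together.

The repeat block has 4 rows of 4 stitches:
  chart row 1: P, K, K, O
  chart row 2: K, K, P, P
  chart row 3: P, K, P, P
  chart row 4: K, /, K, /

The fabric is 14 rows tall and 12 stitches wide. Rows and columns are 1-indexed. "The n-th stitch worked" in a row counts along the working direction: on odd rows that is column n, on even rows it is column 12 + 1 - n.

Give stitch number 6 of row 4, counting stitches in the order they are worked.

For row 4: chart row = ((4-1) mod 4) + 1 = 4; this is a WS (even) row.
Chart row 4 tiled across columns 1-12: K / K / K / K / K / K /
WS: work from column 12 back to column 1 (reverse the tiled row), swapping K<->P (O and / unchanged).
Row 4 as worked: / P / P / P / P / P / P
The 6th stitch worked is P.

Stitch:
P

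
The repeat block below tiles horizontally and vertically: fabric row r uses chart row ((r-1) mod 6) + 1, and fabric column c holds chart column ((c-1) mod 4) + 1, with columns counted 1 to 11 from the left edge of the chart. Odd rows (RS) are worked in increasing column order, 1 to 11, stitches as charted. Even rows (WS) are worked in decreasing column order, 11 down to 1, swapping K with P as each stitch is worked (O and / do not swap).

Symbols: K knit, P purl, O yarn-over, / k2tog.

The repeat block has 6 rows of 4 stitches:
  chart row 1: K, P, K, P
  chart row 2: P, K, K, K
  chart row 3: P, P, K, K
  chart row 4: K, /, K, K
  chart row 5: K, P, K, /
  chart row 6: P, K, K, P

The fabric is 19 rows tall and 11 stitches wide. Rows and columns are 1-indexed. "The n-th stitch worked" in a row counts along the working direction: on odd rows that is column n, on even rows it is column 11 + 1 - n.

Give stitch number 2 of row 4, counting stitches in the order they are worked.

For row 4: chart row = ((4-1) mod 6) + 1 = 4; this is a WS (even) row.
Chart row 4 tiled across columns 1-11: K / K K K / K K K / K
WS: work from column 11 back to column 1 (reverse the tiled row), swapping K<->P (O and / unchanged).
Row 4 as worked: P / P P P / P P P / P
The 2nd stitch worked is /.

== STITCH ==
/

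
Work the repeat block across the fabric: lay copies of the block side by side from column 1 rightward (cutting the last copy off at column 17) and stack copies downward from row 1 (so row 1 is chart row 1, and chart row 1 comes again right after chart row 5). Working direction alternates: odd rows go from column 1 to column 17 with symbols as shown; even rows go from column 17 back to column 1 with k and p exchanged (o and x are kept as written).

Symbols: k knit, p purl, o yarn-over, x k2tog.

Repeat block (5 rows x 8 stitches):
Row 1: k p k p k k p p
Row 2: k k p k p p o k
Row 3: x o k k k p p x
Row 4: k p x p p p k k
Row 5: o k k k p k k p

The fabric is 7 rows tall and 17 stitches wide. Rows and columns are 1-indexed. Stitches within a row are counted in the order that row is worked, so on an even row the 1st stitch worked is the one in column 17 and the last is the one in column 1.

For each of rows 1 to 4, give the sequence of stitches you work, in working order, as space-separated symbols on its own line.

Row 1: chart row 1, RS - tile across columns 1-17 and work as-is.
Row 2: chart row 2, WS - tiled (columns 1-17): k k p k p p o k k k p k p p o k k; work from column 17 back to 1 with k<->p swapped.
Row 3: chart row 3, RS - tile across columns 1-17 and work as-is.
Row 4: chart row 4, WS - tiled (columns 1-17): k p x p p p k k k p x p p p k k k; work from column 17 back to 1 with k<->p swapped.

Result:
k p k p k k p p k p k p k k p p k
p p o k k p k p p p o k k p k p p
x o k k k p p x x o k k k p p x x
p p p k k k x k p p p k k k x k p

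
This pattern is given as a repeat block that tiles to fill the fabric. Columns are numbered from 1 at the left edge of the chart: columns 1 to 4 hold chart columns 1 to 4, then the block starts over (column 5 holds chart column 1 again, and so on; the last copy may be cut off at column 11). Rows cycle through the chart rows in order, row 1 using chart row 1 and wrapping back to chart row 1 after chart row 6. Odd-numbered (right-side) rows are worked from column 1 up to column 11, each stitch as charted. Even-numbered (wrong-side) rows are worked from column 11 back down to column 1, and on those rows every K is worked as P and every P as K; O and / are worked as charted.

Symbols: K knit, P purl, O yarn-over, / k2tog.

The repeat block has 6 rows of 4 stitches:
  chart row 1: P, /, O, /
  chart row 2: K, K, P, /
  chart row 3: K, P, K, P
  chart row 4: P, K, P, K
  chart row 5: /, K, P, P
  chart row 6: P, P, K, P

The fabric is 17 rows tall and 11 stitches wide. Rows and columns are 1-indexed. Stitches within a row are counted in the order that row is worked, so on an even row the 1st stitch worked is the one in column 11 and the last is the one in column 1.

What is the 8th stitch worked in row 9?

Row 9 uses chart row ((9-1) mod 6)+1 = 3. Row 9 is odd, so RS.
Chart row 3 tiled across columns 1-11: K P K P K P K P K P K
RS row: no reversal, no swap; stitch n worked = column n.
Stitch 8 in working order -> P

Stitch:
P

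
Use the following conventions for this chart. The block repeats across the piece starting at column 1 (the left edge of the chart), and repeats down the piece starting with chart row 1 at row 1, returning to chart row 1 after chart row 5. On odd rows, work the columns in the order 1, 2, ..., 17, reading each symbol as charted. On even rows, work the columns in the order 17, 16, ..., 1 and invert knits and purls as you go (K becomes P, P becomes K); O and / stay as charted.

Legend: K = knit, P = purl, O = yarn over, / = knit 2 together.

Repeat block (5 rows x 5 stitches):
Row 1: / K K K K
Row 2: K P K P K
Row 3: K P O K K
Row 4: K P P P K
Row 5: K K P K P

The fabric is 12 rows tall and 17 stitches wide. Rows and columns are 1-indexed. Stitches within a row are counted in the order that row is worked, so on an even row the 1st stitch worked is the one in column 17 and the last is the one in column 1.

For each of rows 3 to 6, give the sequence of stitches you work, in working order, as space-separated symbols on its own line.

Row 3: chart row 3, RS - tile across columns 1-17 and work as-is.
Row 4: chart row 4, WS - tiled (columns 1-17): K P P P K K P P P K K P P P K K P; work from column 17 back to 1 with K<->P swapped.
Row 5: chart row 5, RS - tile across columns 1-17 and work as-is.
Row 6: chart row 1, WS - tiled (columns 1-17): / K K K K / K K K K / K K K K / K; work from column 17 back to 1 with K<->P swapped.

Rows as worked:
K P O K K K P O K K K P O K K K P
K P P K K K P P K K K P P K K K P
K K P K P K K P K P K K P K P K K
P / P P P P / P P P P / P P P P /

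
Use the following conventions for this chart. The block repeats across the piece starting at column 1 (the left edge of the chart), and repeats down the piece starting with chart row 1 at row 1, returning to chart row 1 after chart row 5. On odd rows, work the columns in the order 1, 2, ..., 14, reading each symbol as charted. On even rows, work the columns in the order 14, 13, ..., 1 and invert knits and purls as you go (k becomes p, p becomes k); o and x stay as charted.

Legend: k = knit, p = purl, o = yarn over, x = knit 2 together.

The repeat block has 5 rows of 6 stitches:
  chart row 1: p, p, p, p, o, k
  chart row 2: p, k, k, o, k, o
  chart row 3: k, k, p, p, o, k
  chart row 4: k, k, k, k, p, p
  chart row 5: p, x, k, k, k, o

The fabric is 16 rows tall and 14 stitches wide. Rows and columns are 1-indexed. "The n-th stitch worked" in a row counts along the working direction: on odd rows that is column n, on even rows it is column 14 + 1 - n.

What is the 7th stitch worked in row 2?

For row 2: chart row = ((2-1) mod 5) + 1 = 2; this is a WS (even) row.
Chart row 2 tiled across columns 1-14: p k k o k o p k k o k o p k
Wrong side: read the tiled row from column 14 down to 1 and exchange k with p (leave o, x).
Row 2 as worked: p k o p o p p k o p o p p k
The 7th stitch worked is p.

Stitch:
p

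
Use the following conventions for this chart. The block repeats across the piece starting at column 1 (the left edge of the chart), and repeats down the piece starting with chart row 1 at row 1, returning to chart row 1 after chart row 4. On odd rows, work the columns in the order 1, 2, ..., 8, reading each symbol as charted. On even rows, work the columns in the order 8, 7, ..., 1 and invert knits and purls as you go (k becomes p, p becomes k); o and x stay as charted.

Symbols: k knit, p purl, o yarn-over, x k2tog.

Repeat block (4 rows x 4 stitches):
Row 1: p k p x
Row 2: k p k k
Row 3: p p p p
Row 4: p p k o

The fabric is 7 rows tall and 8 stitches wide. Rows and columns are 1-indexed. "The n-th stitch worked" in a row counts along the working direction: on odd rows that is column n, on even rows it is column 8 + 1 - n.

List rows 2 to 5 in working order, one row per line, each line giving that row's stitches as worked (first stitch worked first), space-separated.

Row 2: chart row 2, WS - tiled (columns 1-8): k p k k k p k k; work from column 8 back to 1 with k<->p swapped.
Row 3: chart row 3, RS - tile across columns 1-8 and work as-is.
Row 4: chart row 4, WS - tiled (columns 1-8): p p k o p p k o; work from column 8 back to 1 with k<->p swapped.
Row 5: chart row 1, RS - tile across columns 1-8 and work as-is.

== ROWS AS WORKED ==
p p k p p p k p
p p p p p p p p
o p k k o p k k
p k p x p k p x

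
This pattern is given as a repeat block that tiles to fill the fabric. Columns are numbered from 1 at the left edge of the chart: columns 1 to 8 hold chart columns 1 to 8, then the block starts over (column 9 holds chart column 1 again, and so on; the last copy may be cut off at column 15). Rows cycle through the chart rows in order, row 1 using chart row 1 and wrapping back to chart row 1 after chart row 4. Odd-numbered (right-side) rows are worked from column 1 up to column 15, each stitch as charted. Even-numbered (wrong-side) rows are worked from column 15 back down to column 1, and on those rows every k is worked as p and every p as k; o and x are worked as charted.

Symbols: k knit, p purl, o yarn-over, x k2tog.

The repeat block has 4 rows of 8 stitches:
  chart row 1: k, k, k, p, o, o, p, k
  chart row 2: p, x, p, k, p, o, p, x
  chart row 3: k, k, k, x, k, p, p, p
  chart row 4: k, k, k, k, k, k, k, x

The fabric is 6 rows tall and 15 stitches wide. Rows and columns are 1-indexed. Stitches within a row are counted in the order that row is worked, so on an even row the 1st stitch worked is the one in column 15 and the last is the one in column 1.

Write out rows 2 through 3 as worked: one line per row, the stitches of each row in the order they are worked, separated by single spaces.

Row 2: chart row 2, WS - tiled (columns 1-15): p x p k p o p x p x p k p o p; work from column 15 back to 1 with k<->p swapped.
Row 3: chart row 3, RS - tile across columns 1-15 and work as-is.

Rows as worked:
k o k p k x k x k o k p k x k
k k k x k p p p k k k x k p p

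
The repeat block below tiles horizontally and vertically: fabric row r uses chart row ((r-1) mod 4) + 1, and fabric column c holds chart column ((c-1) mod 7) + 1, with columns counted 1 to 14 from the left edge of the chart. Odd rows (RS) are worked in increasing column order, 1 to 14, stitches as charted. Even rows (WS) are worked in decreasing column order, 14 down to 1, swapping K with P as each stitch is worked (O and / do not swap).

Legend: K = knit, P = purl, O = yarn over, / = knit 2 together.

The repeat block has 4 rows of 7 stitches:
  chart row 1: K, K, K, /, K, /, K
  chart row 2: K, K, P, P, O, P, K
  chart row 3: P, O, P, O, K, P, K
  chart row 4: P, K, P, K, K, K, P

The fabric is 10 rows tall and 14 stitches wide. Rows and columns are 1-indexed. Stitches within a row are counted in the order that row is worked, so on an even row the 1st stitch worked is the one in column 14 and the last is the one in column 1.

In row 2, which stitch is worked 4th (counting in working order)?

Result:
K

Derivation:
Row 2 uses chart row ((2-1) mod 4)+1 = 2. Row 2 is even, so WS.
Chart row 2 tiled across columns 1-14: K K P P O P K K K P P O P K
WS: work from column 14 back to column 1 (reverse the tiled row), swapping K<->P (O and / unchanged).
Row 2 as worked: P K O K K P P P K O K K P P
The 4th stitch worked is K.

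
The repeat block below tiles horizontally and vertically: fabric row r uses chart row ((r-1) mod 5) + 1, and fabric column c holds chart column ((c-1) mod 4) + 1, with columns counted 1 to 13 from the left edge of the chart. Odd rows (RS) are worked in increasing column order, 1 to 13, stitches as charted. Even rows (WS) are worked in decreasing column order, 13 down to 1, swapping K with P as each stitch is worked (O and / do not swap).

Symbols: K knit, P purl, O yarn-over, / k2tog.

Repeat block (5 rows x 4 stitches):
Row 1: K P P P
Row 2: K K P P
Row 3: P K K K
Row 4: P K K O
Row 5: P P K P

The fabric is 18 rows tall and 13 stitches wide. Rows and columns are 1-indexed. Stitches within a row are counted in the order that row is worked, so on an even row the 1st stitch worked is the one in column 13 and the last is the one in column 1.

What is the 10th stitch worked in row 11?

For row 11: chart row = ((11-1) mod 5) + 1 = 1; this is a RS (odd) row.
Chart row 1 tiled across columns 1-13: K P P P K P P P K P P P K
Right side: take the tiled row as-is (worked left to right from column 1).
The 10th stitch worked is P.

Stitch:
P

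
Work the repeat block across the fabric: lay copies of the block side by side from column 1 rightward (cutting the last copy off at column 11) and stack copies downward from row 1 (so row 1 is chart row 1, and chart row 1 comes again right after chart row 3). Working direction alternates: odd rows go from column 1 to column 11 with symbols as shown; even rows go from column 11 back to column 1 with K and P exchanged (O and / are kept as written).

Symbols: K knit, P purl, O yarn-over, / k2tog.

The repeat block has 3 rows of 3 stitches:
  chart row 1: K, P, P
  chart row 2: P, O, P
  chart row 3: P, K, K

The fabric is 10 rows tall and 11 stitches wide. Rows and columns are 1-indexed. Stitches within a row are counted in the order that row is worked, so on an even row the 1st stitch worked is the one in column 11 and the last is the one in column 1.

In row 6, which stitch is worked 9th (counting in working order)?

Result:
P

Derivation:
Row 6: (6-1) mod 3 = 2, so use chart row 3. Even row -> WS.
Chart row 3 tiled across columns 1-11: P K K P K K P K K P K
Wrong side: read the tiled row from column 11 down to 1 and exchange K with P (leave O, /).
Row 6 as worked: P K P P K P P K P P K
Stitch 9 in working order -> P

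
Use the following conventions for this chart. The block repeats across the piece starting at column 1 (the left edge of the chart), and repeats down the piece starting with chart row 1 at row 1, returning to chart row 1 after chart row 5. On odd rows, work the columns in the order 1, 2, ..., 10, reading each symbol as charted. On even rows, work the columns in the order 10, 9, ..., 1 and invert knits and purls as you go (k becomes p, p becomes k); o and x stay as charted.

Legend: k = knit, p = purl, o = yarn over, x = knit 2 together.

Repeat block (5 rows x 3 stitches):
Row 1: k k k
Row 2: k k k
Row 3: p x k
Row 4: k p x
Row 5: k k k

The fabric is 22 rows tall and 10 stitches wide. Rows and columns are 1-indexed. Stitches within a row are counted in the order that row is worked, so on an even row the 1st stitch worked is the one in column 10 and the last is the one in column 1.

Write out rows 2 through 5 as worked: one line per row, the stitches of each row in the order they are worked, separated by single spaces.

Row 2: chart row 2, WS - tiled (columns 1-10): k k k k k k k k k k; work from column 10 back to 1 with k<->p swapped.
Row 3: chart row 3, RS - tile across columns 1-10 and work as-is.
Row 4: chart row 4, WS - tiled (columns 1-10): k p x k p x k p x k; work from column 10 back to 1 with k<->p swapped.
Row 5: chart row 5, RS - tile across columns 1-10 and work as-is.

Result:
p p p p p p p p p p
p x k p x k p x k p
p x k p x k p x k p
k k k k k k k k k k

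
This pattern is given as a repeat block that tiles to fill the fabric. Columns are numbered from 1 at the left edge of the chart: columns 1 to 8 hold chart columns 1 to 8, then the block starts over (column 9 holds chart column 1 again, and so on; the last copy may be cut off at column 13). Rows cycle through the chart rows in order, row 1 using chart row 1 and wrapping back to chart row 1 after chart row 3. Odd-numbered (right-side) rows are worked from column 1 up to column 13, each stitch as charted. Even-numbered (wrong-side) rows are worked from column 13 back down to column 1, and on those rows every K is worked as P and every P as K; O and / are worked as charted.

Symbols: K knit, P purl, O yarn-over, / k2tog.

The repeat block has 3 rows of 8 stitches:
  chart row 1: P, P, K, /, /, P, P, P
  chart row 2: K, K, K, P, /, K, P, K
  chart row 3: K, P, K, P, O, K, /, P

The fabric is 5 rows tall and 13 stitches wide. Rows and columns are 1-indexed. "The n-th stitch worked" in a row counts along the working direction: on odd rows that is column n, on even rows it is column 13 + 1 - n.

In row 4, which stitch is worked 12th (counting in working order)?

For row 4: chart row = ((4-1) mod 3) + 1 = 1; this is a WS (even) row.
Chart row 1 tiled across columns 1-13: P P K / / P P P P P K / /
WS: work from column 13 back to column 1 (reverse the tiled row), swapping K<->P (O and / unchanged).
Row 4 as worked: / / P K K K K K / / P K K
Stitch 12 in working order -> K

Stitch:
K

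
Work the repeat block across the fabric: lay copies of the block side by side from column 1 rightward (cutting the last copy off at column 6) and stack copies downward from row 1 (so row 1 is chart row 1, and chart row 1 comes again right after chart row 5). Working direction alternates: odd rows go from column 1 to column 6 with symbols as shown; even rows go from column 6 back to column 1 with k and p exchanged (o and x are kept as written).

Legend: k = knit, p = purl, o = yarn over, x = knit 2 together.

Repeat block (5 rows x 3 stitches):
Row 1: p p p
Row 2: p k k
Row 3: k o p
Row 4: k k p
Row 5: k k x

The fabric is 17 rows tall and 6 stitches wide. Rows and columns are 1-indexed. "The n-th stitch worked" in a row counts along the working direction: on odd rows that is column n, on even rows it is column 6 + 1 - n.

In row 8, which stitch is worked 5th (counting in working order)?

Result:
o

Derivation:
Row 8: (8-1) mod 5 = 2, so use chart row 3. Even row -> WS.
Chart row 3 tiled across columns 1-6: k o p k o p
WS row: flip the tiled sequence (start at column 6) and apply k<->p; o and x stay.
Row 8 as worked: k o p k o p
The 5th stitch worked is o.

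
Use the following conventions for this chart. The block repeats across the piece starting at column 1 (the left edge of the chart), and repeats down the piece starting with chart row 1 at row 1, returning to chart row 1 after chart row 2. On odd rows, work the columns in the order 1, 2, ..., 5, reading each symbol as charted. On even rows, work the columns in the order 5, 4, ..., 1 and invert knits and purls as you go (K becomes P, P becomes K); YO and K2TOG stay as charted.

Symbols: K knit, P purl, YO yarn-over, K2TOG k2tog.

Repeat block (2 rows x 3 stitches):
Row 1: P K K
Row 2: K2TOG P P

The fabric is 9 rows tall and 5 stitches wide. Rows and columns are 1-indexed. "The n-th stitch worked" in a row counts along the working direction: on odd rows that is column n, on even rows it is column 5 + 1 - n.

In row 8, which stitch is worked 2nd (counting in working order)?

Row 8 uses chart row ((8-1) mod 2)+1 = 2. Row 8 is even, so WS.
Chart row 2 tiled across columns 1-5: K2TOG P P K2TOG P
WS row: flip the tiled sequence (start at column 5) and apply K<->P; YO and K2TOG stay.
Row 8 as worked: K K2TOG K K K2TOG
Counting 2 along the worked row gives K2TOG.

Result:
K2TOG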